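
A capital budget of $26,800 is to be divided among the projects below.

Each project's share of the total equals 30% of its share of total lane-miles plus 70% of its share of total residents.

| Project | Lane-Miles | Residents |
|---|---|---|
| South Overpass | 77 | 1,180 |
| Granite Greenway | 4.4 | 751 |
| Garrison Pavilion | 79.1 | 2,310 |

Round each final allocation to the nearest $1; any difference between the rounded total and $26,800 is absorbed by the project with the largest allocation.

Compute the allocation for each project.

Totals — lane-miles 160.5, residents 4,241.
Combined weights (30% lane-miles + 70% residents): South Overpass 0.3387; Granite Greenway 0.1322; Garrison Pavilion 0.5291.
Unrounded shares: South Overpass 9,076.91; Granite Greenway 3,542.45; Garrison Pavilion 14,180.64.
After rounding ($1): South Overpass $9,077; Granite Greenway $3,542; Garrison Pavilion $14,181. Sum = $26,800.
Sum already equals the total — no adjustment.

South Overpass: $9,077 · Granite Greenway: $3,542 · Garrison Pavilion: $14,181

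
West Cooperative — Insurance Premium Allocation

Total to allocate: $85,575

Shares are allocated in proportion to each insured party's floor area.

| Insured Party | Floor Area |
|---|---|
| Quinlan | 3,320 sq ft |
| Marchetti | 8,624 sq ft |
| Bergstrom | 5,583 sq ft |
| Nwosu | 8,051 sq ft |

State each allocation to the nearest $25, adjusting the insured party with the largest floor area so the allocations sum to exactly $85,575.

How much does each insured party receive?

Quinlan: $11,100 | Marchetti: $28,875 | Bergstrom: $18,675 | Nwosu: $26,925

Sum of floor area: 3,320 + 8,624 + 5,583 + 8,051 = 25,578.
Unrounded shares: Quinlan 11,107.55; Marchetti 28,852.87; Bergstrom 18,678.76; Nwosu 26,935.82.
At nearest $25: Quinlan $11,100; Marchetti $28,850; Bergstrom $18,675; Nwosu $26,925. Sum = $85,550.
Difference $85,575 − $85,550 = +$25 applied to largest floor area (Marchetti): Marchetti becomes $28,875.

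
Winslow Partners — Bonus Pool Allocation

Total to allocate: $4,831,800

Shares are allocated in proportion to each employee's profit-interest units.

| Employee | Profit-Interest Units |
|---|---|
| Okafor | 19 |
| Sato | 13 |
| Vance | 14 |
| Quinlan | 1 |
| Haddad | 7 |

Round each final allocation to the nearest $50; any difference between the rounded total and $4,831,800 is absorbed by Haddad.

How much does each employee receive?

Combined profit-interest units = 54.
Unrounded shares: Okafor 19/54 × $4,831,800 = 1,700,077.78; Sato 13/54 × $4,831,800 = 1,163,211.11; Vance 14/54 × $4,831,800 = 1,252,688.89; Quinlan 1/54 × $4,831,800 = 89,477.78; Haddad 7/54 × $4,831,800 = 626,344.44.
At nearest $50: Okafor $1,700,100; Sato $1,163,200; Vance $1,252,700; Quinlan $89,500; Haddad $626,350. Sum = $4,831,850.
Difference $4,831,800 − $4,831,850 = −$50 applied to Haddad: Haddad becomes $626,300.

Okafor: $1,700,100 · Sato: $1,163,200 · Vance: $1,252,700 · Quinlan: $89,500 · Haddad: $626,300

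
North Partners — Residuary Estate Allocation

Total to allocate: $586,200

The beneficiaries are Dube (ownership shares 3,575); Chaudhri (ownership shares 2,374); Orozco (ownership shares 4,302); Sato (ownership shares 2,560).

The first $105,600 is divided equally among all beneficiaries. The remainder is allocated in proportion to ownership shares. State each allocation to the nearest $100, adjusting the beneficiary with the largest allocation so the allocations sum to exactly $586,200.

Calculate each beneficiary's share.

Dube: $160,500; Chaudhri: $115,500; Orozco: $187,800; Sato: $122,400

Equal tier: $105,600 ÷ 4 = $26,400 apiece.
Remainder $480,600 by ownership shares (total 12,811): Dube 134,114.82 → $134,100; Chaudhri 89,059.75 → $89,100; Orozco 161,387.96 → $161,400; Sato 96,037.47 → $96,000.
Totals: Dube $26,400 + $134,100 = $160,500; Chaudhri $26,400 + $89,100 = $115,500; Orozco $26,400 + $161,400 = $187,800; Sato $26,400 + $96,000 = $122,400.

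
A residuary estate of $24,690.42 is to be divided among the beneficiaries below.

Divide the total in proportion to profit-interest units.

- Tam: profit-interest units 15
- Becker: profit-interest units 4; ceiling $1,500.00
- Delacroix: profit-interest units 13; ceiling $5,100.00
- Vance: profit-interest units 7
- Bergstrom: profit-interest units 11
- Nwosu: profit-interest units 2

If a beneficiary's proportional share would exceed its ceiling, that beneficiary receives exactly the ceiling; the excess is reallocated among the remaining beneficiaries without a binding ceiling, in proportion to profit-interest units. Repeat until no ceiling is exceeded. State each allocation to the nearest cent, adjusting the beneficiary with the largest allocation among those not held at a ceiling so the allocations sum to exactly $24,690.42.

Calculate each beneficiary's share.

Profit-interest units total: 52.
Unconstrained shares: Tam 7,122.2365; Becker 1,899.2631; Delacroix 6,172.6050; Vance 3,323.7104; Bergstrom 5,222.9735; Nwosu 949.6315.
Capped: Becker ($1,500.00), Delacroix ($5,100.00); balance $18,090.42 reallocated over remaining profit-interest units 35.
Redistributed shares: Tam 7,753.0371 → $7,753.04; Vance 3,618.0840 → $3,618.08; Bergstrom 5,685.5606 → $5,685.56; Nwosu 1,033.7383 → $1,033.74.

Tam: $7,753.04 · Becker: $1,500.00 · Delacroix: $5,100.00 · Vance: $3,618.08 · Bergstrom: $5,685.56 · Nwosu: $1,033.74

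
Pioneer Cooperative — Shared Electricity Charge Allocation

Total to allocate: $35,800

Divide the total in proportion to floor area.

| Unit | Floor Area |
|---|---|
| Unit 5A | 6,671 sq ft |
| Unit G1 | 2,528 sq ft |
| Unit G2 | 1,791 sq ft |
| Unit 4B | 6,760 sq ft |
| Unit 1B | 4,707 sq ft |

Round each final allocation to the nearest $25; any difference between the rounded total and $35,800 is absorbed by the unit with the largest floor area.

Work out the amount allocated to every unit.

Sum of floor area: 22,457.
Raw shares: Unit 5A 6,671/22,457 × $35,800 = 10,634.63; Unit G1 2,528/22,457 × $35,800 = 4,030.03; Unit G2 1,791/22,457 × $35,800 = 2,855.14; Unit 4B 6,760/22,457 × $35,800 = 10,776.51; Unit 1B 4,707/22,457 × $35,800 = 7,503.70.
At nearest $25: Unit 5A $10,625; Unit G1 $4,025; Unit G2 $2,850; Unit 4B $10,775; Unit 1B $7,500. Sum = $35,775.
Difference $35,800 − $35,775 = +$25 applied to largest floor area (Unit 4B): Unit 4B becomes $10,800.

Unit 5A: $10,625; Unit G1: $4,025; Unit G2: $2,850; Unit 4B: $10,800; Unit 1B: $7,500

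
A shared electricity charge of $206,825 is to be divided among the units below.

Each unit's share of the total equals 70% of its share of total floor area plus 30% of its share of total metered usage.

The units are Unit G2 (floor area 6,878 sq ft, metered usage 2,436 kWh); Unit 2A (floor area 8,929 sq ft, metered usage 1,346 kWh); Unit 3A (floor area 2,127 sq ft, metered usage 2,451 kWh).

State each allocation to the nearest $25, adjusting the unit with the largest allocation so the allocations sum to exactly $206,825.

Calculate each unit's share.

Floor area total 17,934; metered usage total 6,233.
Blended shares (70% floor area + 30% metered usage): Unit G2 0.3857; Unit 2A 0.4133; Unit 3A 0.2010.
Raw shares: Unit G2 79,774.27; Unit 2A 85,480.98; Unit 3A 41,569.75.
Rounded to nearest $25: Unit G2 $79,775; Unit 2A $85,475; Unit 3A $41,575. Sum = $206,825.
No rounding difference to absorb.

Unit G2: $79,775; Unit 2A: $85,475; Unit 3A: $41,575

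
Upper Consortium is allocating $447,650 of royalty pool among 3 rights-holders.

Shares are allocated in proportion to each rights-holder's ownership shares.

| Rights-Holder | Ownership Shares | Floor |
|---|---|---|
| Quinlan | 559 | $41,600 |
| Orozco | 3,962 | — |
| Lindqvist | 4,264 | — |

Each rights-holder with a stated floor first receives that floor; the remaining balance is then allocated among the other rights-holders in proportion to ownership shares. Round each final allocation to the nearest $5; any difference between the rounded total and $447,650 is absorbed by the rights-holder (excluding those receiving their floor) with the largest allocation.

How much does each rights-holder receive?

Quinlan: $41,600 · Orozco: $195,570 · Lindqvist: $210,480

Minimums first: Quinlan $41,600. Balance $406,050.
Balance split over remaining ownership shares 8,226: Orozco 195,571.37 → $195,570; Lindqvist 210,478.63 → $210,480.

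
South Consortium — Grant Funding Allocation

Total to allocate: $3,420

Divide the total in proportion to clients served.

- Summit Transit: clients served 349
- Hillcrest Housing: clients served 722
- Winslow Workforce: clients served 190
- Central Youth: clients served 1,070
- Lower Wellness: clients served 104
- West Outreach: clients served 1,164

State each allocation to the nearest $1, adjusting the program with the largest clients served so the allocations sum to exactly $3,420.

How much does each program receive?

Summit Transit: $332 · Hillcrest Housing: $686 · Winslow Workforce: $181 · Central Youth: $1,017 · Lower Wellness: $99 · West Outreach: $1,105

Clients served total: 3,599.
Proportional shares: Summit Transit 349/3,599 × $3,420 = 331.64; Hillcrest Housing 722/3,599 × $3,420 = 686.09; Winslow Workforce 190/3,599 × $3,420 = 180.55; Central Youth 1,070/3,599 × $3,420 = 1,016.78; Lower Wellness 104/3,599 × $3,420 = 98.83; West Outreach 1,164/3,599 × $3,420 = 1,106.11.
At nearest $1: Summit Transit $332; Hillcrest Housing $686; Winslow Workforce $181; Central Youth $1,017; Lower Wellness $99; West Outreach $1,106. Sum = $3,421.
Difference $3,420 − $3,421 = −$1 applied to largest clients served (West Outreach): West Outreach becomes $1,105.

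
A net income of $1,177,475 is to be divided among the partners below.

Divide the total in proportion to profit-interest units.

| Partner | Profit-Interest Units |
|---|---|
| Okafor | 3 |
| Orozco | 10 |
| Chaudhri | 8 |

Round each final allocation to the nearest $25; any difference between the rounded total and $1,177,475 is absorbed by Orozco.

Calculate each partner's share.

Okafor: $168,200 · Orozco: $560,725 · Chaudhri: $448,550

Combined profit-interest units = 21.
Unrounded shares: Okafor 3/21 × $1,177,475 = 168,210.71; Orozco 10/21 × $1,177,475 = 560,702.38; Chaudhri 8/21 × $1,177,475 = 448,561.90.
After rounding ($25): Okafor $168,200; Orozco $560,700; Chaudhri $448,550. Sum = $1,177,450.
Difference $1,177,475 − $1,177,450 = +$25 applied to Orozco: Orozco becomes $560,725.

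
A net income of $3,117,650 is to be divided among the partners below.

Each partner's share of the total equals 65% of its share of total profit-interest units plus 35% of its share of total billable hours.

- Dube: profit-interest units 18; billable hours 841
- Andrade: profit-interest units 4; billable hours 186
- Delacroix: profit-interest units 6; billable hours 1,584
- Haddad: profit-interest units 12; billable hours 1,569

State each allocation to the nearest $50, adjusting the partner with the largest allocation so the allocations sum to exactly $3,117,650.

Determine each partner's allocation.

Dube: $1,131,500; Andrade: $251,200; Delacroix: $717,450; Haddad: $1,017,500

Profit-interest units total 40; billable hours total 4,180.
Composite weights (65% profit-interest units + 35% billable hours): Dube 0.3629; Andrade 0.0806; Delacroix 0.2301; Haddad 0.3264.
Raw shares: Dube 1,131,453.36; Andrade 251,202.04; Delacroix 717,469.72; Haddad 1,017,524.88.
After rounding ($50): Dube $1,131,450; Andrade $251,200; Delacroix $717,450; Haddad $1,017,500. Sum = $3,117,600.
Difference $3,117,650 − $3,117,600 = +$50 applied to largest allocation (Dube): Dube becomes $1,131,500.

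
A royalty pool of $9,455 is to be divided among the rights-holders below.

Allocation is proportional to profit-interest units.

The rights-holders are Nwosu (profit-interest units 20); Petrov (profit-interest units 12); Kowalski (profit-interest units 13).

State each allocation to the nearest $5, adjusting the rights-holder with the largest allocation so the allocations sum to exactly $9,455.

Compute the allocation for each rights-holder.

Profit-interest units total: 45.
Unrounded shares: Nwosu 20/45 × $9,455 = 4,202.22; Petrov 12/45 × $9,455 = 2,521.33; Kowalski 13/45 × $9,455 = 2,731.44.
Rounded to nearest $5: Nwosu $4,200; Petrov $2,520; Kowalski $2,730. Sum = $9,450.
Difference $9,455 − $9,450 = +$5 applied to largest allocation (Nwosu): Nwosu becomes $4,205.

Nwosu: $4,205 · Petrov: $2,520 · Kowalski: $2,730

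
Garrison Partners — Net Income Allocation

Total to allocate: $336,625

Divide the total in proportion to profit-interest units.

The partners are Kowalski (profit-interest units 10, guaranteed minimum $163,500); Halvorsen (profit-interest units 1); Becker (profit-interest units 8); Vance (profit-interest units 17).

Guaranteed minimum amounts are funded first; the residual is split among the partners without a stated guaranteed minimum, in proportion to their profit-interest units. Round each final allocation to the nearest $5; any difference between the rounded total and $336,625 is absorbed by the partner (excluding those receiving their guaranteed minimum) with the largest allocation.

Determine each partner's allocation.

Kowalski: $163,500 | Halvorsen: $6,660 | Becker: $53,270 | Vance: $113,195

Fund the minimums — Kowalski $163,500. Residual $173,125.
Residual split over remaining profit-interest units 26: Halvorsen 6,658.65 → $6,660; Becker 53,269.23 → $53,270; Vance 113,197.12 → $113,195.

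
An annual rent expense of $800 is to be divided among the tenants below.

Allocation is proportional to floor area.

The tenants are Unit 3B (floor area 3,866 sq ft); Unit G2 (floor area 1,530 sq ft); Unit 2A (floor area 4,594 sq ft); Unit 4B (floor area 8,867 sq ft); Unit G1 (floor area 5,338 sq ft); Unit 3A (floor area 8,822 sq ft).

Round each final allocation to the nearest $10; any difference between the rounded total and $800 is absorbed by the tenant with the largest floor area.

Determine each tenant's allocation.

Sum of floor area: 33,017.
Proportional shares: Unit 3B 3,866/33,017 × $800 = 93.67; Unit G2 1,530/33,017 × $800 = 37.07; Unit 2A 4,594/33,017 × $800 = 111.31; Unit 4B 8,867/33,017 × $800 = 214.85; Unit G1 5,338/33,017 × $800 = 129.34; Unit 3A 8,822/33,017 × $800 = 213.76.
After rounding ($10): Unit 3B $90; Unit G2 $40; Unit 2A $110; Unit 4B $210; Unit G1 $130; Unit 3A $210. Sum = $790.
Difference $800 − $790 = +$10 applied to largest floor area (Unit 4B): Unit 4B becomes $220.

Unit 3B: $90 · Unit G2: $40 · Unit 2A: $110 · Unit 4B: $220 · Unit G1: $130 · Unit 3A: $210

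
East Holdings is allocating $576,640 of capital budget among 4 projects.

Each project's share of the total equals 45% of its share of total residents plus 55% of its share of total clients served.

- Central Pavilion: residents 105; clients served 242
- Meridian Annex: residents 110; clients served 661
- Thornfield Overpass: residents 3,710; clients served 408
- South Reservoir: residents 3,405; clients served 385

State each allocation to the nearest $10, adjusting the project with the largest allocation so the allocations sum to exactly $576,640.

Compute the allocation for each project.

Central Pavilion: $48,970; Meridian Annex: $127,500; Thornfield Overpass: $207,640; South Reservoir: $192,530

Residents total 7,330; clients served total 1,696.
Composite weights (45% residents + 55% clients served): Central Pavilion 0.0849; Meridian Annex 0.2211; Thornfield Overpass 0.3601; South Reservoir 0.3339.
Proportional shares: Central Pavilion 48,971.09; Meridian Annex 127,501.09; Thornfield Overpass 207,633.04; South Reservoir 192,534.79.
At nearest $10: Central Pavilion $48,970; Meridian Annex $127,500; Thornfield Overpass $207,630; South Reservoir $192,530. Sum = $576,630.
Difference $576,640 − $576,630 = +$10 applied to largest allocation (Thornfield Overpass): Thornfield Overpass becomes $207,640.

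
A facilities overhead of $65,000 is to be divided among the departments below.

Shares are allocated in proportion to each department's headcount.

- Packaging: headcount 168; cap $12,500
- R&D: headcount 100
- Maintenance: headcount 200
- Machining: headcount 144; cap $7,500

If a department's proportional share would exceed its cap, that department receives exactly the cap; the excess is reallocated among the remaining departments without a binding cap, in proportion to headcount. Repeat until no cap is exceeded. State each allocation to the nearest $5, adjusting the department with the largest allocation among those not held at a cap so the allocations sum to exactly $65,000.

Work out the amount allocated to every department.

Packaging: $12,500; R&D: $15,000; Maintenance: $30,000; Machining: $7,500

Total headcount = 612.
Pro-rata shares before constraints: Packaging 17,843.14; R&D 10,620.92; Maintenance 21,241.83; Machining 15,294.12.
Cap binds for Packaging ($12,500), Machining ($7,500); residual $45,000 reallocated over remaining headcount 300.
Redistributed shares: R&D 15,000.00 → $15,000; Maintenance 30,000.00 → $30,000.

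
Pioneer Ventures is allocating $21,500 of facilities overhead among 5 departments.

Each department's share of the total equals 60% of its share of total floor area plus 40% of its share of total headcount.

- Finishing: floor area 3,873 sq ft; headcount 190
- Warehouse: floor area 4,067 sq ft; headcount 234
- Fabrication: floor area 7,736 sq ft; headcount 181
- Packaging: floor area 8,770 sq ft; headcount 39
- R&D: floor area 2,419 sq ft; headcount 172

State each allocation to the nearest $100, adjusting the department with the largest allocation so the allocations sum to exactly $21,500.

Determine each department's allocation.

Floor area total 26,865; headcount total 816.
Combined weights (60% floor area + 40% headcount): Finishing 0.1796; Warehouse 0.2055; Fabrication 0.2615; Packaging 0.2150; R&D 0.1383.
Pro-rata amounts: Finishing 3,862.18; Warehouse 4,419.06; Fabrication 5,622.26; Packaging 4,622.20; R&D 2,974.30.
At nearest $100: Finishing $3,900; Warehouse $4,400; Fabrication $5,600; Packaging $4,600; R&D $3,000. Sum = $21,500.
Rounded total matches; no reconciliation needed.

Finishing: $3,900 | Warehouse: $4,400 | Fabrication: $5,600 | Packaging: $4,600 | R&D: $3,000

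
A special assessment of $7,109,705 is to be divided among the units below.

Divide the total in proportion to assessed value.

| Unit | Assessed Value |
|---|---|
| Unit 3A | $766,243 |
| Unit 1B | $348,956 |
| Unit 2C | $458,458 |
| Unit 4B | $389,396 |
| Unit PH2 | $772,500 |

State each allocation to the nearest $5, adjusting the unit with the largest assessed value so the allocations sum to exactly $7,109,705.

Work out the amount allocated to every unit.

Sum of assessed value: 766,243 + 348,956 + 458,458 + 389,396 + 772,500 = 2,735,553.
Raw shares: Unit 3A 1,991,466.33; Unit 1B 906,937.00; Unit 2C 1,191,532.80; Unit 4B 1,012,040.60; Unit PH2 2,007,728.28.
After rounding ($5): Unit 3A $1,991,465; Unit 1B $906,935; Unit 2C $1,191,535; Unit 4B $1,012,040; Unit PH2 $2,007,730. Sum = $7,109,705.
Rounded total matches; no reconciliation needed.

Unit 3A: $1,991,465 | Unit 1B: $906,935 | Unit 2C: $1,191,535 | Unit 4B: $1,012,040 | Unit PH2: $2,007,730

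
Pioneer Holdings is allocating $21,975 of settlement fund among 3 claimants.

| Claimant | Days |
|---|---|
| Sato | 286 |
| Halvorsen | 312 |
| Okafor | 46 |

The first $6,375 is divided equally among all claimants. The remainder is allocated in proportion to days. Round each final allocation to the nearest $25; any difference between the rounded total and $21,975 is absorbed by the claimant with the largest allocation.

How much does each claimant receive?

First tranche $6,375 split equally: $2,125 each.
Remainder $15,600 by days (total 644): Sato 6,927.95 → $6,925; Halvorsen 7,557.76 → $7,550; Okafor 1,114.29 → $1,125.
Totals: Sato $2,125 + $6,925 = $9,050; Halvorsen $2,125 + $7,550 = $9,675; Okafor $2,125 + $1,125 = $3,250.

Sato: $9,050 · Halvorsen: $9,675 · Okafor: $3,250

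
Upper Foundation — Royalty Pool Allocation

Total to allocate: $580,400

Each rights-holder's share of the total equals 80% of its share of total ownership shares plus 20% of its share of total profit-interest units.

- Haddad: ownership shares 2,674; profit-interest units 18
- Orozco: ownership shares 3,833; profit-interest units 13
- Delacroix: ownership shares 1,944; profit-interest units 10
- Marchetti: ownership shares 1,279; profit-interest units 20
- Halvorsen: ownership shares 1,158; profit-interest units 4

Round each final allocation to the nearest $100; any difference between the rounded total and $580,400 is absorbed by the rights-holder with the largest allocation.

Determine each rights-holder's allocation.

Totals — ownership shares 10,888, profit-interest units 65.
Composite weights (80% ownership shares + 20% profit-interest units): Haddad 0.2519; Orozco 0.3216; Delacroix 0.1736; Marchetti 0.1555; Halvorsen 0.0974.
Proportional shares: Haddad 146,178.27; Orozco 186,674.72; Delacroix 100,760.56; Marchetti 90,260.02; Halvorsen 56,526.43.
Rounded to nearest $100: Haddad $146,200; Orozco $186,700; Delacroix $100,800; Marchetti $90,300; Halvorsen $56,500. Sum = $580,500.
Difference $580,400 − $580,500 = −$100 applied to largest allocation (Orozco): Orozco becomes $186,600.

Haddad: $146,200; Orozco: $186,600; Delacroix: $100,800; Marchetti: $90,300; Halvorsen: $56,500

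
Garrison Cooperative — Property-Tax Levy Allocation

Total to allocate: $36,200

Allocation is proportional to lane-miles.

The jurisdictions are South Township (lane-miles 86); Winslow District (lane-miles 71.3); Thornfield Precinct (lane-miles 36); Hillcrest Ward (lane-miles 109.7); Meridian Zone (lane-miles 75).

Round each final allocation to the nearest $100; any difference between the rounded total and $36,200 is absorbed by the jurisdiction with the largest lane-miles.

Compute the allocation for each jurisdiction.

Lane-miles total: 378.
Unrounded shares: South Township 86/378 × $36,200 = 8,235.98; Winslow District 71.3/378 × $36,200 = 6,828.20; Thornfield Precinct 36/378 × $36,200 = 3,447.62; Hillcrest Ward 109.7/378 × $36,200 = 10,505.66; Meridian Zone 75/378 × $36,200 = 7,182.54.
Rounded to nearest $100: South Township $8,200; Winslow District $6,800; Thornfield Precinct $3,400; Hillcrest Ward $10,500; Meridian Zone $7,200. Sum = $36,100.
Difference $36,200 − $36,100 = +$100 applied to largest lane-miles (Hillcrest Ward): Hillcrest Ward becomes $10,600.

South Township: $8,200 | Winslow District: $6,800 | Thornfield Precinct: $3,400 | Hillcrest Ward: $10,600 | Meridian Zone: $7,200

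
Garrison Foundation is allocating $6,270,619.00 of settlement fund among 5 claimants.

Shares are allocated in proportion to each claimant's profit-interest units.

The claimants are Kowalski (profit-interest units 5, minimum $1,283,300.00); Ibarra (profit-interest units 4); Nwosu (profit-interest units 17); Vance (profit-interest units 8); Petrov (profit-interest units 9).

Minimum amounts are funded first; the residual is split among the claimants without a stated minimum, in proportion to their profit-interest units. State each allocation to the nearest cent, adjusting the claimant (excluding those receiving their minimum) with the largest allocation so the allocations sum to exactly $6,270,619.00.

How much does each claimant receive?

Kowalski: $1,283,300.00; Ibarra: $524,980.95; Nwosu: $2,231,169.03; Vance: $1,049,961.89; Petrov: $1,181,207.13

Fund the minimums — Kowalski $1,283,300.00. Balance $4,987,319.00.
Balance split over remaining profit-interest units 38: Ibarra 524,980.9474 → $524,980.95; Nwosu 2,231,169.0263 → $2,231,169.03; Vance 1,049,961.8947 → $1,049,961.89; Petrov 1,181,207.1316 → $1,181,207.13.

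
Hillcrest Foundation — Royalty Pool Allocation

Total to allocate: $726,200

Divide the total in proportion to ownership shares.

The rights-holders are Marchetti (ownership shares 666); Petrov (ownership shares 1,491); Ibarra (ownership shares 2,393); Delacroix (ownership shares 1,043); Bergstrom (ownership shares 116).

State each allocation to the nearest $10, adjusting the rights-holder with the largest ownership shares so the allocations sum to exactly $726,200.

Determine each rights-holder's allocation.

Combined ownership shares = 5,709.
Pro-rata amounts: Marchetti 666/5,709 × $726,200 = 84,716.97; Petrov 1,491/5,709 × $726,200 = 189,659.17; Ibarra 2,393/5,709 × $726,200 = 304,395.97; Delacroix 1,043/5,709 × $726,200 = 132,672.38; Bergstrom 116/5,709 × $726,200 = 14,755.51.
Rounded to nearest $10: Marchetti $84,720; Petrov $189,660; Ibarra $304,400; Delacroix $132,670; Bergstrom $14,760. Sum = $726,210.
Difference $726,200 − $726,210 = −$10 applied to largest ownership shares (Ibarra): Ibarra becomes $304,390.

Marchetti: $84,720 | Petrov: $189,660 | Ibarra: $304,390 | Delacroix: $132,670 | Bergstrom: $14,760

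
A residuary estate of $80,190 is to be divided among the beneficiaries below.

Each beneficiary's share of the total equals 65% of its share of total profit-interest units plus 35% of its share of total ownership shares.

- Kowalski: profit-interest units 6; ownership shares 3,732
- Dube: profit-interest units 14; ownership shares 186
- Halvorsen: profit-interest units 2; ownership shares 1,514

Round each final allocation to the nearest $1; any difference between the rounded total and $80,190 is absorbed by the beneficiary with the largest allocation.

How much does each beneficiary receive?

Totals — profit-interest units 22, ownership shares 5,432.
Blended shares (65% profit-interest units + 35% ownership shares): Kowalski 0.4177; Dube 0.4256; Halvorsen 0.1566.
Raw shares: Kowalski 33,498.30; Dube 34,130.54; Halvorsen 12,561.16.
Rounded to nearest $1: Kowalski $33,498; Dube $34,131; Halvorsen $12,561. Sum = $80,190.
Sum already equals the total — no adjustment.

Kowalski: $33,498 | Dube: $34,131 | Halvorsen: $12,561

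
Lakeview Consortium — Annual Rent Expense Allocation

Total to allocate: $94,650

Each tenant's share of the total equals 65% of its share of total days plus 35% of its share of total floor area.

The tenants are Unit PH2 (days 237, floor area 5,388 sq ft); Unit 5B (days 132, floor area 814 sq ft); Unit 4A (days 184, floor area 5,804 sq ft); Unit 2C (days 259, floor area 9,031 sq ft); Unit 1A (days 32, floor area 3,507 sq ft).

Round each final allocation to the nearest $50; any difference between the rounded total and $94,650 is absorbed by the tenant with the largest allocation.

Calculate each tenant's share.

Unit PH2: $24,550 | Unit 5B: $10,700 | Unit 4A: $21,250 | Unit 2C: $31,100 | Unit 1A: $7,050

Totals — days 844, floor area 24,544.
Combined weights (65% days + 35% floor area): Unit PH2 0.2594; Unit 5B 0.1133; Unit 4A 0.2245; Unit 2C 0.3282; Unit 1A 0.0747.
Pro-rata amounts: Unit PH2 24,548.15; Unit 5B 10,720.67; Unit 4A 21,246.26; Unit 2C 31,068.85; Unit 1A 7,066.07.
After rounding ($50): Unit PH2 $24,550; Unit 5B $10,700; Unit 4A $21,250; Unit 2C $31,050; Unit 1A $7,050. Sum = $94,600.
Difference $94,650 − $94,600 = +$50 applied to largest allocation (Unit 2C): Unit 2C becomes $31,100.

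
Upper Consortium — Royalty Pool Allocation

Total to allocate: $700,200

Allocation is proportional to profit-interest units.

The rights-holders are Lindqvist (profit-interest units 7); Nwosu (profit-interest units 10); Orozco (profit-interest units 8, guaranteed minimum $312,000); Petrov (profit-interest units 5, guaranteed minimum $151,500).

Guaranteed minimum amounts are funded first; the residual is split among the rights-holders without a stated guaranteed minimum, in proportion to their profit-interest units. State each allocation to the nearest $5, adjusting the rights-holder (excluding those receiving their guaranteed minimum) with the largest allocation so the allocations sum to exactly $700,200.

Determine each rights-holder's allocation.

Lindqvist: $97,465; Nwosu: $139,235; Orozco: $312,000; Petrov: $151,500

Fund the minimums — Orozco $312,000; Petrov $151,500. Balance $236,700.
Balance split over remaining profit-interest units 17: Lindqvist 97,464.71 → $97,465; Nwosu 139,235.29 → $139,235.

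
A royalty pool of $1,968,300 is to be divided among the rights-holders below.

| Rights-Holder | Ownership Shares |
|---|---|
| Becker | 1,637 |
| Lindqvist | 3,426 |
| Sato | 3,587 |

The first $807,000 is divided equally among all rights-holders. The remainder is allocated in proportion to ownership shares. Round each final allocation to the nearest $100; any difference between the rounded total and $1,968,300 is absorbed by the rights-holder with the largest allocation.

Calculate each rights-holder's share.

Becker: $488,800 · Lindqvist: $729,000 · Sato: $750,500

$807,000 shared equally gives $269,000 per rights-holder.
Remainder $1,161,300 by ownership shares (total 8,650): Becker 219,774.35 → $219,800; Lindqvist 459,955.35 → $460,000; Sato 481,570.30 → $481,600.
Rounding difference −$100 on remainder applied to Sato.
Totals: Becker $269,000 + $219,800 = $488,800; Lindqvist $269,000 + $460,000 = $729,000; Sato $269,000 + $481,500 = $750,500.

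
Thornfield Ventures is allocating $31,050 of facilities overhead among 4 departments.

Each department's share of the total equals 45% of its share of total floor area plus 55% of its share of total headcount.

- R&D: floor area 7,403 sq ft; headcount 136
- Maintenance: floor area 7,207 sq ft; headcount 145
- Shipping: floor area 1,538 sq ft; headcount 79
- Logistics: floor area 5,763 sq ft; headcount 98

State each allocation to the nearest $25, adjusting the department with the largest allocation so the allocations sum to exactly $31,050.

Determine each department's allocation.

Totals — floor area 21,911, headcount 458.
Composite weights (45% floor area + 55% headcount): R&D 0.3154; Maintenance 0.3221; Shipping 0.1265; Logistics 0.2360.
Unrounded shares: R&D 9,791.89; Maintenance 10,002.49; Shipping 3,926.45; Logistics 7,329.16.
At nearest $25: R&D $9,800; Maintenance $10,000; Shipping $3,925; Logistics $7,325. Sum = $31,050.
Rounded total matches; no reconciliation needed.

R&D: $9,800 · Maintenance: $10,000 · Shipping: $3,925 · Logistics: $7,325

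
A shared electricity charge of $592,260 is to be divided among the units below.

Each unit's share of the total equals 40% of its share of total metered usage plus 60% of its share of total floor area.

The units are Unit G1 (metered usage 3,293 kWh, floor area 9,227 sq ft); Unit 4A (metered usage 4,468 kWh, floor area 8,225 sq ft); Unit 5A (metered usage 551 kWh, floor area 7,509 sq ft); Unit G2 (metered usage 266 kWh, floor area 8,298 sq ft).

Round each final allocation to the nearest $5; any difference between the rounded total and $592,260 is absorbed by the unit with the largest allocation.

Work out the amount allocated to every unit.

Unit G1: $189,530; Unit 4A: $211,280; Unit 5A: $95,445; Unit G2: $96,005

Metered usage total 8,578; floor area total 33,259.
Blended shares (40% metered usage + 60% floor area): Unit G1 0.3200; Unit 4A 0.3567; Unit 5A 0.1612; Unit G2 0.1621.
Pro-rata amounts: Unit G1 189,530.79; Unit 4A 211,275.62; Unit 5A 95,447.27; Unit G2 96,006.32.
After rounding ($5): Unit G1 $189,530; Unit 4A $211,275; Unit 5A $95,445; Unit G2 $96,005. Sum = $592,255.
Difference $592,260 − $592,255 = +$5 applied to largest allocation (Unit 4A): Unit 4A becomes $211,280.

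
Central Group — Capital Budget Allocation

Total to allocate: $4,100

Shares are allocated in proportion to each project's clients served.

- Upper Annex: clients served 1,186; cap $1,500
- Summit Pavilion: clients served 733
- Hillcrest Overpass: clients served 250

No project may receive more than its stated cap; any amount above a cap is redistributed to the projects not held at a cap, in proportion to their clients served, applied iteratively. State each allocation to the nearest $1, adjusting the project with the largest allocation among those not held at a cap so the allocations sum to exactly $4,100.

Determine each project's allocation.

Clients served total: 2,169.
Unconstrained shares: Upper Annex 2,241.86; Summit Pavilion 1,385.57; Hillcrest Overpass 472.57.
Capped: Upper Annex ($1,500); remaining pool $2,600 reallocated over remaining clients served 983.
Redistributed shares: Summit Pavilion 1,938.76 → $1,939; Hillcrest Overpass 661.24 → $661.

Upper Annex: $1,500 · Summit Pavilion: $1,939 · Hillcrest Overpass: $661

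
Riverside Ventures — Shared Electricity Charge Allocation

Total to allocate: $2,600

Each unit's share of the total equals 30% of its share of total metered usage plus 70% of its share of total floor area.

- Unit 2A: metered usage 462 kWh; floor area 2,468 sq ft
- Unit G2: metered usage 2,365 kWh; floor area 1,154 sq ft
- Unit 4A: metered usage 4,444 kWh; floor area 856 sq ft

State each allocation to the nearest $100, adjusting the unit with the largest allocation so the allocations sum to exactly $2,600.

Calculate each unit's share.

Metered usage total 7,271; floor area total 4,478.
Composite weights (30% metered usage + 70% floor area): Unit 2A 0.4049; Unit G2 0.2780; Unit 4A 0.3172.
Proportional shares: Unit 2A 1,052.63; Unit G2 722.73; Unit 4A 824.64.
After rounding ($100): Unit 2A $1,100; Unit G2 $700; Unit 4A $800. Sum = $2,600.
No rounding difference to absorb.

Unit 2A: $1,100 | Unit G2: $700 | Unit 4A: $800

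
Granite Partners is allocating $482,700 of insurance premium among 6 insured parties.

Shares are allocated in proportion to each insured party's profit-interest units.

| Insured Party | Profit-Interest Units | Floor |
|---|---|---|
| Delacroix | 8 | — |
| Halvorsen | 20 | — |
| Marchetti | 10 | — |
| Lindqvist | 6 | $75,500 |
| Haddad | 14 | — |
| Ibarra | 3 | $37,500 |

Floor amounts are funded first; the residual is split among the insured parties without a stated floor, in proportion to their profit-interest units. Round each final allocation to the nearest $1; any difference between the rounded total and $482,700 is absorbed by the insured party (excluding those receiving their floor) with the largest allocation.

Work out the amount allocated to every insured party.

Delacroix: $56,877 · Halvorsen: $142,192 · Marchetti: $71,096 · Lindqvist: $75,500 · Haddad: $99,535 · Ibarra: $37,500

Guaranteed amounts: Lindqvist $75,500; Ibarra $37,500. Balance $369,700.
Balance split over remaining profit-interest units 52: Delacroix 56,876.92 → $56,877; Halvorsen 142,192.31 → $142,192; Marchetti 71,096.15 → $71,096; Haddad 99,534.62 → $99,535.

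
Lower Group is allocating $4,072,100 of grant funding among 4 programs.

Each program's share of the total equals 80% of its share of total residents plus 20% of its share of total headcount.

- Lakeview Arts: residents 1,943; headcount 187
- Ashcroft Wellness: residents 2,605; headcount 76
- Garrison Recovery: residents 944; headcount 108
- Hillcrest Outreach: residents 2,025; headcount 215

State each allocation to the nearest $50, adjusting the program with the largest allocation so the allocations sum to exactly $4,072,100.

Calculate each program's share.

Lakeview Arts: $1,101,950; Ashcroft Wellness: $1,234,550; Garrison Recovery: $559,200; Hillcrest Outreach: $1,176,400

Residents total 7,517; headcount total 586.
Combined weights (80% residents + 20% headcount): Lakeview Arts 0.2706; Ashcroft Wellness 0.3032; Garrison Recovery 0.1373; Hillcrest Outreach 0.2889.
Pro-rata amounts: Lakeview Arts 1,101,939.36; Ashcroft Wellness 1,234,566.36; Garrison Recovery 559,203.90; Hillcrest Outreach 1,176,390.38.
Rounded to nearest $50: Lakeview Arts $1,101,950; Ashcroft Wellness $1,234,550; Garrison Recovery $559,200; Hillcrest Outreach $1,176,400. Sum = $4,072,100.
No rounding difference to absorb.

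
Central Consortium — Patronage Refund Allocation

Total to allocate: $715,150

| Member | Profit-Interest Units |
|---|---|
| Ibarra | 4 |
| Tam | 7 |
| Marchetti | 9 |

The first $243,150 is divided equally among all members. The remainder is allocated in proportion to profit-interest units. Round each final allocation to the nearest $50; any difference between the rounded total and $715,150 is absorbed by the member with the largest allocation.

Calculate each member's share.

First tranche $243,150 split equally: $81,050 each.
Remainder $472,000 by profit-interest units (total 20): Ibarra 94,400.00 → $94,400; Tam 165,200.00 → $165,200; Marchetti 212,400.00 → $212,400.
Totals: Ibarra $81,050 + $94,400 = $175,450; Tam $81,050 + $165,200 = $246,250; Marchetti $81,050 + $212,400 = $293,450.

Ibarra: $175,450 | Tam: $246,250 | Marchetti: $293,450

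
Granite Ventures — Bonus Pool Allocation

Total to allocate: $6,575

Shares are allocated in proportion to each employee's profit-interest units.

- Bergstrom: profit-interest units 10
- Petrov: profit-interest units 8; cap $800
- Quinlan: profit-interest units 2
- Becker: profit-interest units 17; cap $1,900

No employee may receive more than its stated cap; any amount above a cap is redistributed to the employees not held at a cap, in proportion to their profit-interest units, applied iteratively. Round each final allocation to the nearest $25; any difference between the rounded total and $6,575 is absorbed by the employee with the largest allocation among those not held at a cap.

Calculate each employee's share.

Combined profit-interest units = 37.
Pro-rata shares before constraints: Bergstrom 1,777.03; Petrov 1,421.62; Quinlan 355.41; Becker 3,020.95.
Cap binds for Petrov ($800), Becker ($1,900); remaining pool $3,875 reallocated over remaining profit-interest units 12.
Shares after redistribution: Bergstrom 3,229.17 → $3,225; Quinlan 645.83 → $650.

Bergstrom: $3,225 · Petrov: $800 · Quinlan: $650 · Becker: $1,900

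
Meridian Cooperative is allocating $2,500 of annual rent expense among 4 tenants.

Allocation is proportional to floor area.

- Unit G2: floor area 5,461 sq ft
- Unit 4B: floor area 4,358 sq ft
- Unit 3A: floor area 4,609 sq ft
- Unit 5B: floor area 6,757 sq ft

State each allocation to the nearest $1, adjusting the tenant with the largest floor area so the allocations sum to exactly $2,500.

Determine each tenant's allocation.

Unit G2: $644 | Unit 4B: $514 | Unit 3A: $544 | Unit 5B: $798

Sum of floor area: 21,185.
Raw shares: Unit G2 5,461/21,185 × $2,500 = 644.44; Unit 4B 4,358/21,185 × $2,500 = 514.28; Unit 3A 4,609/21,185 × $2,500 = 543.90; Unit 5B 6,757/21,185 × $2,500 = 797.38.
At nearest $1: Unit G2 $644; Unit 4B $514; Unit 3A $544; Unit 5B $797. Sum = $2,499.
Difference $2,500 − $2,499 = +$1 applied to largest floor area (Unit 5B): Unit 5B becomes $798.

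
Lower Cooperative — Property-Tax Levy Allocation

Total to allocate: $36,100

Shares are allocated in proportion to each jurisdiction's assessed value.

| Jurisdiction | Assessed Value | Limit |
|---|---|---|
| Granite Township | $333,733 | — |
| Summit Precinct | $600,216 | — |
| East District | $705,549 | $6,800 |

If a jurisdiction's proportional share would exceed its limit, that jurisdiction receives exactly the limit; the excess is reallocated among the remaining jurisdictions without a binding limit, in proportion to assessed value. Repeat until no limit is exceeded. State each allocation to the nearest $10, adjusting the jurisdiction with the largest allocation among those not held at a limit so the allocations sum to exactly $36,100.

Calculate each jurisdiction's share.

Sum of assessed value: 1,639,498.
Unconstrained shares: Granite Township 7,348.45; Summit Precinct 13,216.12; East District 15,535.44.
Capped: East District ($6,800); remaining pool $29,300 reallocated over remaining assessed value 933,949.
Remaining shares: Granite Township 10,469.93 → $10,470; Summit Precinct 18,830.07 → $18,830.

Granite Township: $10,470 | Summit Precinct: $18,830 | East District: $6,800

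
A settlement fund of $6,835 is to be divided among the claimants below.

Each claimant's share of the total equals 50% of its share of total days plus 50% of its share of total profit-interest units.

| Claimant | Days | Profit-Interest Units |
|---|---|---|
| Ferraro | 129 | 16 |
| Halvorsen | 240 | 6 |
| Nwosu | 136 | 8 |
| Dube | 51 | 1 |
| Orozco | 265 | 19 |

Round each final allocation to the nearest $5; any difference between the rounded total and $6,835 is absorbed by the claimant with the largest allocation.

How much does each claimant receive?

Totals — days 821, profit-interest units 50.
Combined weights (50% days + 50% profit-interest units): Ferraro 0.2386; Halvorsen 0.2062; Nwosu 0.1628; Dube 0.0411; Orozco 0.3514.
Pro-rata amounts: Ferraro 1,630.58; Halvorsen 1,409.13; Nwosu 1,112.91; Dube 280.64; Orozco 2,401.74.
At nearest $5: Ferraro $1,630; Halvorsen $1,410; Nwosu $1,115; Dube $280; Orozco $2,400. Sum = $6,835.
No rounding difference to absorb.

Ferraro: $1,630; Halvorsen: $1,410; Nwosu: $1,115; Dube: $280; Orozco: $2,400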